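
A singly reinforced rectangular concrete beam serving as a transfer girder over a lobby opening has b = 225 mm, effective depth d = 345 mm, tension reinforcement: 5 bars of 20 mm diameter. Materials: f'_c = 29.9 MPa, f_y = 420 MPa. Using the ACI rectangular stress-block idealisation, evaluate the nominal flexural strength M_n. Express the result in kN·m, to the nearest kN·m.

M_n ≈ 189 kN·m

A_s = 5 × 314 = 1570 mm².
T = A_s f_y = 1570 × 420 = 659400 N = 659.4 kN.
From C = T: a = T/(0.85 f'_c b) = 659400/(0.85 × 29.9 × 225) = 115.31 mm.
M_n = T(d − a/2) = 659.4 kN × (345 − 57.655) mm = 189.48 kN·m.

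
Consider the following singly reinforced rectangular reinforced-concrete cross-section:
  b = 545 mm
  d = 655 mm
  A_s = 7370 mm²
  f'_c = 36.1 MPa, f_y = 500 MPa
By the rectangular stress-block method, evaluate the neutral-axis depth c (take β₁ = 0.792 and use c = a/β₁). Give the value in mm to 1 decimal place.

c ≈ 278.2 mm

T = A_s f_y = 7370 × 500 = 3685000 N = 3685 kN.
Setting C = 0.85 f'_c a b equal to T: a = 3685000/(0.85 × 36.1 × 545) = 220.351 mm.
With β₁ = 0.792, c = a/β₁ = 220.351/0.792 = 278.2 mm.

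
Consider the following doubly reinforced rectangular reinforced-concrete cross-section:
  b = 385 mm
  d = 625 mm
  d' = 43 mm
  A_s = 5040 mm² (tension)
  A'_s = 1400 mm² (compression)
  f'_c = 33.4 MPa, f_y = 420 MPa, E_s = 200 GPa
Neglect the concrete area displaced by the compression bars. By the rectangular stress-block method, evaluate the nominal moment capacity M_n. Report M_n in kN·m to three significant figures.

Assume both tension and compression steel yield.
Net tension couple steel: A_s − A'_s = 3640 mm².
a = (A_s − A'_s) f_y / (0.85 f'_c b) = 1528800/(0.85 × 33.4 × 385) = 139.87 mm.
c = a/β₁ = 139.87/0.811 = 172.47 mm; ε'_s = 0.003(c − d')/c = 0.0023 ≥ f_y/E_s = 0.0021, so compression steel does yield.
M_n = (A_s − A'_s) f_y (d − a/2) + A'_s f_y (d − d') = [1528800 × (625 − 69.935) + 588000 × (625 − 43)] × 10⁻⁶ = 848.58 + 342.22 = 1190.80 kN·m.

M_n ≈ 1190 kN·m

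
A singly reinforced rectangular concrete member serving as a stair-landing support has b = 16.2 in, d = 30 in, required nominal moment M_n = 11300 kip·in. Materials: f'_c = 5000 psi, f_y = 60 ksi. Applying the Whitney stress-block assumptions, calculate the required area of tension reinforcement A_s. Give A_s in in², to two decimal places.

A_s ≈ 6.99 in²

From M_n = 0.85 f'_c a b (d − a/2):
a = d − √(d² − 2M_n/(0.85 f'_c b)) = 30 − √(30² − 2 × 11300/(0.85 × 5 × 16.2)) = 6.089 in.
A_s = 0.85 f'_c a b / f_y = 0.85 × 5 × 6.089 × 16.2 / 60 = 6.987 in².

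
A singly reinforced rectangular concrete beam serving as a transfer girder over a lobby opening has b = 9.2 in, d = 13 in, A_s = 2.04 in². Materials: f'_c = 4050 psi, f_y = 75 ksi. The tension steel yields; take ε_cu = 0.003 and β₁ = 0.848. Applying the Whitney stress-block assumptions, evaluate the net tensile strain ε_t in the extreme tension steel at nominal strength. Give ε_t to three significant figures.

a = A_s f_y/(0.85 f'_c b) = 4.831 in.
β₁ = 0.848, so c = a/β₁ = 4.831/0.848 = 5.697 in.
From the linear strain diagram with ε_cu = 0.003: ε_t = 0.003 (d − c)/c = 0.003 × (13 − 5.697)/5.697 = 0.00385.
ε_t < 0.004 — the section is over-reinforced for flexure under ACI limits.

ε_t ≈ 0.00385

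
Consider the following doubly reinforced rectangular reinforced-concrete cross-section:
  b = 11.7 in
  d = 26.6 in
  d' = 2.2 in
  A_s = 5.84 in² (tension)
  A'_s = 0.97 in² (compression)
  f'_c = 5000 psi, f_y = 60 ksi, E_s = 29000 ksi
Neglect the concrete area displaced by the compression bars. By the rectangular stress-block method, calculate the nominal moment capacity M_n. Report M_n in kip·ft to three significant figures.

Assume both steels yield.
a = (A_s − A'_s) f_y/(0.85 f'_c b) = (5.84 − 0.97) × 60/(0.85 × 5 × 11.7) = 5.876 in.
c = a/β₁ = 5.876/0.8 = 7.345 in; ε'_s = 0.003(c − d')/c = 0.0021 ≥ ε_y = 0.0021, so the compression steel yields.
M_n = (A_s − A'_s) f_y (d − a/2) + A'_s f_y (d − d') = 292.2 × (26.6 − 2.938) + 58.2 × (26.6 − 2.2) = 6914.0 + 1420.1 = 8334.1 kip·in = 8334.1/12 = 694.51 kip·ft.

M_n ≈ 695 kip·ft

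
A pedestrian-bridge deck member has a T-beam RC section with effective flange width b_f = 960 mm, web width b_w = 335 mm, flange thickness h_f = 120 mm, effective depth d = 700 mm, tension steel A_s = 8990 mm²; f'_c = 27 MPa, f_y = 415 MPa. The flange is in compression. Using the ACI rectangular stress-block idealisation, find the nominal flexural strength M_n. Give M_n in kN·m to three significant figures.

Tension: T = A_s f_y = 8990 × 415 = 3730850 N.
Try a within the flange: a = T/(0.85 f'_c b_f) = 3730850/(0.85 × 27 × 960) = 169.34 mm.
a = 169.34 > h_f = 120 mm: the block extends into the web. Split into flange-overhang and web parts.
C_f = 0.85 f'_c (b_f − b_w) h_f = 0.85 × 27 × (960 − 335) × 120 = 1721250 N.
Remaining web compression depth: a_w = (T − C_f)/(0.85 f'_c b_w) = (3730850 − 1721250)/(0.85 × 27 × 335) = 261.39 mm.
M_n = C_f(d − h_f/2) + (T − C_f)(d − a_w/2) = 1721250 × (700 − 60) + 2009600 × (700 − 130.695) = 1101.60 + 1144.08 = 2245.68 × 10⁶ N·mm.
M_n = 2245.68 kN·m.

M_n ≈ 2250 kN·m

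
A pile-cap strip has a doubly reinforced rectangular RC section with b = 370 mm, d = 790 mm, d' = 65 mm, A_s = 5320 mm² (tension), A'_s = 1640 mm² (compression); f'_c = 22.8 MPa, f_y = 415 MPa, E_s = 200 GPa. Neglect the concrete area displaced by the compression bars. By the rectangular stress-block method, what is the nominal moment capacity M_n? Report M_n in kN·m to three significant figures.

Assume both tension and compression steel yield.
Net tension couple steel: A_s − A'_s = 3680 mm².
a = (A_s − A'_s) f_y / (0.85 f'_c b) = 1527200/(0.85 × 22.8 × 370) = 212.98 mm.
c = a/β₁ = 212.98/0.85 = 250.56 mm; ε'_s = 0.003(c − d')/c = 0.0022 ≥ f_y/E_s = 0.0021, so compression steel does yield.
M_n = (A_s − A'_s) f_y (d − a/2) + A'_s f_y (d − d') = [1527200 × (790 − 106.49) + 680600 × (790 − 65)] × 10⁻⁶ = 1043.86 + 493.44 = 1537.30 kN·m.

M_n ≈ 1540 kN·m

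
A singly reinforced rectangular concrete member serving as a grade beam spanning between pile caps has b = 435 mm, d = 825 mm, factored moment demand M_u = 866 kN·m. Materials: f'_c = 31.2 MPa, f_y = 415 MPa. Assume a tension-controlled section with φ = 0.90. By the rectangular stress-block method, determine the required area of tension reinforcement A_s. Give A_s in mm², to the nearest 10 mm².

A_s ≈ 3010 mm²

M_n = M_u/φ = 866/0.90 = 962.222 kN·m.
With M_n = 0.85 f'_c a b (d − a/2), solve the quadratic for a:
a = d − √(d² − 2M_n/(0.85 f'_c b)) = 825 − √(825² − 2 × 962.222×10⁶/(0.85 × 31.2 × 435)) = 108.20 mm.
A_s = 0.85 f'_c a b / f_y = 0.85 × 31.2 × 108.20 × 435 / 415 = 3007.8 mm².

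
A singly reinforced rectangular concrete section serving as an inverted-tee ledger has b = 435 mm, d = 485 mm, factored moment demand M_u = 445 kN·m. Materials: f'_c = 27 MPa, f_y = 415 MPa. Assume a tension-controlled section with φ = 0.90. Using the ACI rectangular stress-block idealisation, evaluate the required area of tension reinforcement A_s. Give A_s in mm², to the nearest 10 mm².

M_n = M_u/φ = 445/0.90 = 494.444 kN·m.
With M_n = 0.85 f'_c a b (d − a/2), solve the quadratic for a:
a = d − √(d² − 2M_n/(0.85 f'_c b)) = 485 − √(485² − 2 × 494.444×10⁶/(0.85 × 27 × 435)) = 115.99 mm.
A_s = 0.85 f'_c a b / f_y = 0.85 × 27 × 115.99 × 435 / 415 = 2790.3 mm².

A_s ≈ 2790 mm²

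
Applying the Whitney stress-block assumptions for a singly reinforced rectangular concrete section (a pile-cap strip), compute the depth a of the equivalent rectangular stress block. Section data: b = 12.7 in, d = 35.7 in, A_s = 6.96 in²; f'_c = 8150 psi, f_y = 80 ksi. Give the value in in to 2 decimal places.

T = A_s f_y = 6.96 × 80 = 556.8 kips.
a = T/(0.85 f'_c b) = 556.8/(0.85 × 8.15 × 12.7) = 6.33 in.

a ≈ 6.33 in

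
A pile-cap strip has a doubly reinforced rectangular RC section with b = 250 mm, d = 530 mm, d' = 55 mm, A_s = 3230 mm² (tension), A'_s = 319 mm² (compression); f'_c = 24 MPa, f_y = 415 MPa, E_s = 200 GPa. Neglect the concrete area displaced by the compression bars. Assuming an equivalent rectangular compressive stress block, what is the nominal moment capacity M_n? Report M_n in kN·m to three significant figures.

M_n ≈ 560 kN·m

Assume both tension and compression steel yield.
Net tension couple steel: A_s − A'_s = 2911 mm².
a = (A_s − A'_s) f_y / (0.85 f'_c b) = 1208065/(0.85 × 24 × 250) = 236.88 mm.
c = a/β₁ = 236.88/0.85 = 278.68 mm; ε'_s = 0.003(c − d')/c = 0.0024 ≥ f_y/E_s = 0.0021, so compression steel does yield.
M_n = (A_s − A'_s) f_y (d − a/2) + A'_s f_y (d − d') = [1208065 × (530 − 118.44) + 132385 × (530 − 55)] × 10⁻⁶ = 497.19 + 62.88 = 560.07 kN·m.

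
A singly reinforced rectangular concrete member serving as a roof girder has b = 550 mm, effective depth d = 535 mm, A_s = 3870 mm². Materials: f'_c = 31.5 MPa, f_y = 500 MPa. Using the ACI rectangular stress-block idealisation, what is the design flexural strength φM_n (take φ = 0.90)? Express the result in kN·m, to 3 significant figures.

T = A_s f_y = 3870 × 500 = 1935000 N = 1935 kN.
From C = T: a = T/(0.85 f'_c b) = 1935000/(0.85 × 31.5 × 550) = 131.40 mm.
M_n = T(d − a/2) = 1935 kN × (535 − 65.7) mm = 908.10 kN·m.
φM_n = 0.90 × 908.10 = 817.29 kN·m.

φM_n ≈ 817 kN·m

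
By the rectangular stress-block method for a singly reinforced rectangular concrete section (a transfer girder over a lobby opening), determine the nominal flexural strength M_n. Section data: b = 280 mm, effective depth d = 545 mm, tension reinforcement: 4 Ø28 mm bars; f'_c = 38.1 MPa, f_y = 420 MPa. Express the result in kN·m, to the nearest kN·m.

A_s = 4 × 616 = 2464 mm².
T = A_s f_y = 2464 × 420 = 1034880 N = 1034.88 kN.
From C = T: a = T/(0.85 f'_c b) = 1034880/(0.85 × 38.1 × 280) = 114.13 mm.
M_n = T(d − a/2) = 1034.88 kN × (545 − 57.065) mm = 504.95 kN·m.

M_n ≈ 505 kN·m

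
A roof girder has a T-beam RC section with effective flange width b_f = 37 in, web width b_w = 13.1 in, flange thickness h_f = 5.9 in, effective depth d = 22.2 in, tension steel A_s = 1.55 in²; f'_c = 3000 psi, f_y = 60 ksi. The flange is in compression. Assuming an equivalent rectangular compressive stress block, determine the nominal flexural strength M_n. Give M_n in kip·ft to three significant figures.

Tension: T = A_s f_y = 1.55 × 60 = 93 kips.
Try a within the flange: a = T/(0.85 f'_c b_f) = 93/(0.85 × 3 × 37) = 0.986 in.
Since a = 0.986 ≤ h_f = 5.9 in, the stress block lies entirely in the flange; analyse as a rectangular beam of width b_f.
M_n = T(d − a/2) = 93 × (22.2 − 0.493) = 2018.8 kip·in.
M_n = 2018.8/12 = 168.23 kip·ft.

M_n ≈ 168 kip·ft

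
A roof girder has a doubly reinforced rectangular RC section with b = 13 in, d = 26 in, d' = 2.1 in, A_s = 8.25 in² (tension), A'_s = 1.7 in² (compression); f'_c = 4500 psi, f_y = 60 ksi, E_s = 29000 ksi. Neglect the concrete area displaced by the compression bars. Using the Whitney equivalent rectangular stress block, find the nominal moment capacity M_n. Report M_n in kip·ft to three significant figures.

M_n ≈ 925 kip·ft

Assume both steels yield.
a = (A_s − A'_s) f_y/(0.85 f'_c b) = (8.25 − 1.7) × 60/(0.85 × 4.5 × 13) = 7.903 in.
c = a/β₁ = 7.903/0.825 = 9.579 in; ε'_s = 0.003(c − d')/c = 0.0023 ≥ ε_y = 0.0021, so the compression steel yields.
M_n = (A_s − A'_s) f_y (d − a/2) + A'_s f_y (d − d') = 393 × (26 − 3.9515) + 102 × (26 − 2.1) = 8665.1 + 2437.8 = 11102.9 kip·in = 11102.9/12 = 925.24 kip·ft.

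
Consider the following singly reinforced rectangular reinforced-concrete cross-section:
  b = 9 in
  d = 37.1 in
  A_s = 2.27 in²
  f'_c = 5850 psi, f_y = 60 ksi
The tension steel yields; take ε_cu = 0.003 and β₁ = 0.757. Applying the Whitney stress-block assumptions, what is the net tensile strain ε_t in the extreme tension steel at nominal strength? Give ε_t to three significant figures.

ε_t ≈ 0.0247

a = A_s f_y/(0.85 f'_c b) = 3.043 in.
β₁ = 0.757, so c = a/β₁ = 3.043/0.757 = 4.020 in.
From the linear strain diagram with ε_cu = 0.003: ε_t = 0.003 (d − c)/c = 0.003 × (37.1 − 4.020)/4.020 = 0.0247.
Since ε_t ≥ 0.005, the section is tension-controlled.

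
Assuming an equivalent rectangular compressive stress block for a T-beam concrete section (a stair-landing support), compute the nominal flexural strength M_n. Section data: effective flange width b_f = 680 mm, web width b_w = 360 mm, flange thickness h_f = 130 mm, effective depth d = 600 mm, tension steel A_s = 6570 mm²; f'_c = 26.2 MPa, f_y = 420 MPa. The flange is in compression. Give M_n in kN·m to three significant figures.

M_n ≈ 1390 kN·m

Tension: T = A_s f_y = 6570 × 420 = 2759400 N.
Try a within the flange: a = T/(0.85 f'_c b_f) = 2759400/(0.85 × 26.2 × 680) = 182.22 mm.
a = 182.22 > h_f = 130 mm: the block extends into the web. Split into flange-overhang and web parts.
C_f = 0.85 f'_c (b_f − b_w) h_f = 0.85 × 26.2 × (680 − 360) × 130 = 926432 N.
Remaining web compression depth: a_w = (T − C_f)/(0.85 f'_c b_w) = (2759400 − 926432)/(0.85 × 26.2 × 360) = 228.63 mm.
M_n = C_f(d − h_f/2) + (T − C_f)(d − a_w/2) = 926432 × (600 − 65) + 1832968 × (600 − 114.315) = 495.64 + 890.25 = 1385.89 × 10⁶ N·mm.
M_n = 1385.89 kN·m.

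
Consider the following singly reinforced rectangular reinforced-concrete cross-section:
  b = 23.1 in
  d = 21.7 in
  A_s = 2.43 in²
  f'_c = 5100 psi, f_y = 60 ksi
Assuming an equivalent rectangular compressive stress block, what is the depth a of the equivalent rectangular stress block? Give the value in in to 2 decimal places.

a ≈ 1.46 in

T = A_s f_y = 2.43 × 60 = 145.8 kips.
a = T/(0.85 f'_c b) = 145.8/(0.85 × 5.1 × 23.1) = 1.46 in.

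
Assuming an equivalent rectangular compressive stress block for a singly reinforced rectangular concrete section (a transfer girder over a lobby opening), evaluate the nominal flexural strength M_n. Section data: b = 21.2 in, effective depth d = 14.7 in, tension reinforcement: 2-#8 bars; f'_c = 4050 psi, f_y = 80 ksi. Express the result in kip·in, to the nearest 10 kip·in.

M_n ≈ 1750 kip·in

A_s = 2 × 0.79 = 1.58 in².
T = A_s f_y = 1.58 × 80 = 126.4 kips.
a = T/(0.85 f'_c b) = 126.4/(0.85 × 4.05 × 21.2) = 1.732 in.
M_n = T(d − a/2) = 126.4 × (14.7 − 0.866) = 1748.6 kip·in.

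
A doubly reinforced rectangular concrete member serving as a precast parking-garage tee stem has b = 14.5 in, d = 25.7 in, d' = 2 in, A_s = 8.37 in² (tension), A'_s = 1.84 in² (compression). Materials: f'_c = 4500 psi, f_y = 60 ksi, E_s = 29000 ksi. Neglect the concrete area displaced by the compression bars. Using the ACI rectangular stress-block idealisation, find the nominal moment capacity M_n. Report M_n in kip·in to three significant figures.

Assume both steels yield.
a = (A_s − A'_s) f_y/(0.85 f'_c b) = (8.37 − 1.84) × 60/(0.85 × 4.5 × 14.5) = 7.064 in.
c = a/β₁ = 7.064/0.825 = 8.562 in; ε'_s = 0.003(c − d')/c = 0.0023 ≥ ε_y = 0.0021, so the compression steel yields.
M_n = (A_s − A'_s) f_y (d − a/2) + A'_s f_y (d − d') = 391.8 × (25.7 − 3.532) + 110.4 × (25.7 − 2) = 8685.4 + 2616.5 = 11301.9 kip·in.

M_n ≈ 11300 kip·in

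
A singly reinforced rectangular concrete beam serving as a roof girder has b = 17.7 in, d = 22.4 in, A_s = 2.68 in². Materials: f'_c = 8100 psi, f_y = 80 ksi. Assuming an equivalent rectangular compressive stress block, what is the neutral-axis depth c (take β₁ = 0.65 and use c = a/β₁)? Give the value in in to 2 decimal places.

T = A_s f_y = 2.68 × 80 = 214.4 kips.
a = T/(0.85 f'_c b) = 214.4/(0.85 × 8.1 × 17.7) = 1.7593 in.
With β₁ = 0.65, c = a/β₁ = 1.7593/0.65 = 2.71 in.

c ≈ 2.71 in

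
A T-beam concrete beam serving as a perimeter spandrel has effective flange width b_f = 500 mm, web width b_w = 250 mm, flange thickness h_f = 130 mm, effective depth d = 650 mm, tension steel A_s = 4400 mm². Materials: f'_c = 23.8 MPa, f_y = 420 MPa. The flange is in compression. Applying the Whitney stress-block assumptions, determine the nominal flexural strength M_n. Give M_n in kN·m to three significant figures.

M_n ≈ 1020 kN·m

Tension: T = A_s f_y = 4400 × 420 = 1848000 N.
Try a within the flange: a = T/(0.85 f'_c b_f) = 1848000/(0.85 × 23.8 × 500) = 182.70 mm.
a = 182.70 > h_f = 130 mm: the block extends into the web. Split into flange-overhang and web parts.
C_f = 0.85 f'_c (b_f − b_w) h_f = 0.85 × 23.8 × (500 − 250) × 130 = 657475 N.
Remaining web compression depth: a_w = (T − C_f)/(0.85 f'_c b_w) = (1848000 − 657475)/(0.85 × 23.8 × 250) = 235.40 mm.
M_n = C_f(d − h_f/2) + (T − C_f)(d − a_w/2) = 657475 × (650 − 65) + 1190525 × (650 − 117.7) = 384.62 + 633.72 = 1018.34 × 10⁶ N·mm.
M_n = 1018.34 kN·m.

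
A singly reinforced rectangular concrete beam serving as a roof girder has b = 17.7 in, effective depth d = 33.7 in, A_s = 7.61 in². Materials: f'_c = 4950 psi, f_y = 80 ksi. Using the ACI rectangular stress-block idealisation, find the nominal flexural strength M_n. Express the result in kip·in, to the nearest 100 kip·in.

M_n ≈ 18000 kip·in

T = A_s f_y = 7.61 × 80 = 608.8 kips.
a = T/(0.85 f'_c b) = 608.8/(0.85 × 4.95 × 17.7) = 8.175 in.
M_n = T(d − a/2) = 608.8 × (33.7 − 4.0875) = 18028.1 kip·in.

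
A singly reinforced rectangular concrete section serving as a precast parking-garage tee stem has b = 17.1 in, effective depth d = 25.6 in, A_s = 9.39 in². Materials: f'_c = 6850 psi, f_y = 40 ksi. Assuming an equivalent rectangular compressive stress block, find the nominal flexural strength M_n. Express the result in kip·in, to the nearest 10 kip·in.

T = A_s f_y = 9.39 × 40 = 375.6 kips.
a = T/(0.85 f'_c b) = 375.6/(0.85 × 6.85 × 17.1) = 3.772 in.
M_n = T(d − a/2) = 375.6 × (25.6 − 1.886) = 8907.0 kip·in.

M_n ≈ 8910 kip·in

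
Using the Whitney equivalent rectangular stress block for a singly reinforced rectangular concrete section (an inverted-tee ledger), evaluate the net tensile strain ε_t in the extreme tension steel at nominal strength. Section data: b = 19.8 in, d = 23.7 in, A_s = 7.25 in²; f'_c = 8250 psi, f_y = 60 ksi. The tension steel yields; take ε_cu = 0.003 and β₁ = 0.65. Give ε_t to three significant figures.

ε_t ≈ 0.0118

a = A_s f_y/(0.85 f'_c b) = 3.133 in.
β₁ = 0.65, so c = a/β₁ = 3.133/0.65 = 4.820 in.
From the linear strain diagram with ε_cu = 0.003: ε_t = 0.003 (d − c)/c = 0.003 × (23.7 − 4.820)/4.820 = 0.0118.
Since ε_t ≥ 0.005, the section is tension-controlled.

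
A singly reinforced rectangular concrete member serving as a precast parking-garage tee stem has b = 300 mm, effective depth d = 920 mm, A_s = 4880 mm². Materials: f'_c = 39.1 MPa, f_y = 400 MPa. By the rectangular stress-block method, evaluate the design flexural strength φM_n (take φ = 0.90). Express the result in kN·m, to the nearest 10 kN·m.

φM_n ≈ 1440 kN·m

T = A_s f_y = 4880 × 400 = 1952000 N = 1952 kN.
From C = T: a = T/(0.85 f'_c b) = 1952000/(0.85 × 39.1 × 300) = 195.78 mm.
M_n = T(d − a/2) = 1952 kN × (920 − 97.89) mm = 1604.76 kN·m.
φM_n = 0.90 × 1604.76 = 1444.28 kN·m.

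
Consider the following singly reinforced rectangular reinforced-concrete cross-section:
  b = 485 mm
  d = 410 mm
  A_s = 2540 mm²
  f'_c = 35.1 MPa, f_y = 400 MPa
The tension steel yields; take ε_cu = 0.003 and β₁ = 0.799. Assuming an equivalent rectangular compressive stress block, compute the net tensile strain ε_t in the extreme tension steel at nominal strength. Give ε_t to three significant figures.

a = A_s f_y/(0.85 f'_c b) = 70.21 mm.
β₁ = 0.799, so c = a/β₁ = 70.21/0.799 = 87.87 mm.
From the linear strain diagram with ε_cu = 0.003: ε_t = 0.003 (d − c)/c = 0.003 × (410 − 87.87)/87.87 = 0.0110.
Since ε_t ≥ 0.005, the section is tension-controlled.

ε_t ≈ 0.0110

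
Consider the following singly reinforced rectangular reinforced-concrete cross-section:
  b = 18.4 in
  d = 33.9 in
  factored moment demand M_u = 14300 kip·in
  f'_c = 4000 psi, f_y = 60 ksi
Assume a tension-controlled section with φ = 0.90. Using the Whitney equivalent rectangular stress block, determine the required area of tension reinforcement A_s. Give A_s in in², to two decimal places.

M_n = M_u/φ = 14300/0.90 = 15888.9 kip·in.
From M_n = 0.85 f'_c a b (d − a/2):
a = d − √(d² − 2M_n/(0.85 f'_c b)) = 33.9 − √(33.9² − 2 × 15888.9/(0.85 × 4 × 18.4)) = 8.577 in.
A_s = 0.85 f'_c a b / f_y = 0.85 × 4 × 8.577 × 18.4 / 60 = 8.943 in².

A_s ≈ 8.94 in²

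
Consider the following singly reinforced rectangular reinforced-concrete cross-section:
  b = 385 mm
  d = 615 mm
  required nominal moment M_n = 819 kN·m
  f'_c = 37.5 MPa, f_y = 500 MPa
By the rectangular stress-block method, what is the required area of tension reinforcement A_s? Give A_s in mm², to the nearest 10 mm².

With M_n = 0.85 f'_c a b (d − a/2), solve the quadratic for a:
a = d − √(d² − 2M_n/(0.85 f'_c b)) = 615 − √(615² − 2 × 819×10⁶/(0.85 × 37.5 × 385)) = 120.28 mm.
A_s = 0.85 f'_c a b / f_y = 0.85 × 37.5 × 120.28 × 385 / 500 = 2952.1 mm².

A_s ≈ 2950 mm²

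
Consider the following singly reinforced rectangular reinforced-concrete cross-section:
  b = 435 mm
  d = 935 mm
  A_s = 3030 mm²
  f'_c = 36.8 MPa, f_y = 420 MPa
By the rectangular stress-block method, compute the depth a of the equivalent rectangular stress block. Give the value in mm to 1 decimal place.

T = A_s f_y = 3030 × 420 = 1272600 N = 1272.6 kN.
Setting C = 0.85 f'_c a b equal to T: a = 1272600/(0.85 × 36.8 × 435) = 93.5 mm.

a ≈ 93.5 mm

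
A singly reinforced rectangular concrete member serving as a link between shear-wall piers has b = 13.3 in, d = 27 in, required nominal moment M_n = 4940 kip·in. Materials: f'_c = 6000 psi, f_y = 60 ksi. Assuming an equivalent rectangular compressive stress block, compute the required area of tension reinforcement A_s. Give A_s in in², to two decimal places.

From M_n = 0.85 f'_c a b (d − a/2):
a = d − √(d² − 2M_n/(0.85 f'_c b)) = 27 − √(27² − 2 × 4940/(0.85 × 6 × 13.3)) = 2.848 in.
A_s = 0.85 f'_c a b / f_y = 0.85 × 6 × 2.848 × 13.3 / 60 = 3.220 in².

A_s ≈ 3.22 in²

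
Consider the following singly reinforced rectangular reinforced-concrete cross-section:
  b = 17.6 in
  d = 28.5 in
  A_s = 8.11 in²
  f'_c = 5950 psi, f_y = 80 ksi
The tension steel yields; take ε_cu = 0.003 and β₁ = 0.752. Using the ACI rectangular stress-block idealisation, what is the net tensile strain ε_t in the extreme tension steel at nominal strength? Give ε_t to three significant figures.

ε_t ≈ 0.00582

a = A_s f_y/(0.85 f'_c b) = 7.289 in.
β₁ = 0.752, so c = a/β₁ = 7.289/0.752 = 9.693 in.
From the linear strain diagram with ε_cu = 0.003: ε_t = 0.003 (d − c)/c = 0.003 × (28.5 − 9.693)/9.693 = 0.00582.
Since ε_t ≥ 0.005, the section is tension-controlled.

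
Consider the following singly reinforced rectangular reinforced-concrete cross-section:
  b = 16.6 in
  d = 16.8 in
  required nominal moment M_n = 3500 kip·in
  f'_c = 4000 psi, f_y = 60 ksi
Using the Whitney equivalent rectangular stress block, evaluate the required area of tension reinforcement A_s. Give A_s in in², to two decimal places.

From M_n = 0.85 f'_c a b (d − a/2):
a = d − √(d² − 2M_n/(0.85 f'_c b)) = 16.8 − √(16.8² − 2 × 3500/(0.85 × 4 × 16.6)) = 4.222 in.
A_s = 0.85 f'_c a b / f_y = 0.85 × 4 × 4.222 × 16.6 / 60 = 3.971 in².

A_s ≈ 3.97 in²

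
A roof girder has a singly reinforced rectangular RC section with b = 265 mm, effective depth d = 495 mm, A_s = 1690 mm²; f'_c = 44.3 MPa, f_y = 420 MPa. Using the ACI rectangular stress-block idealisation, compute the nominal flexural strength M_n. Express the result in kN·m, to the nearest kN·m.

T = A_s f_y = 1690 × 420 = 709800 N = 709.8 kN.
From C = T: a = T/(0.85 f'_c b) = 709800/(0.85 × 44.3 × 265) = 71.13 mm.
M_n = T(d − a/2) = 709.8 kN × (495 − 35.565) mm = 326.11 kN·m.

M_n ≈ 326 kN·m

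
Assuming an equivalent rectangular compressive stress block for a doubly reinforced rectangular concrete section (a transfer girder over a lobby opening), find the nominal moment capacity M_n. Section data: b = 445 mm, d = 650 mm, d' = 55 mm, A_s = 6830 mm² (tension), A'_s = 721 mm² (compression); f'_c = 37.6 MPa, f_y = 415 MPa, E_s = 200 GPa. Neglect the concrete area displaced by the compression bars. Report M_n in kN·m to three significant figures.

M_n ≈ 1600 kN·m

Assume both tension and compression steel yield.
Net tension couple steel: A_s − A'_s = 6109 mm².
a = (A_s − A'_s) f_y / (0.85 f'_c b) = 2535235/(0.85 × 37.6 × 445) = 178.26 mm.
c = a/β₁ = 178.26/0.781 = 228.25 mm; ε'_s = 0.003(c − d')/c = 0.0023 ≥ f_y/E_s = 0.0021, so compression steel does yield.
M_n = (A_s − A'_s) f_y (d − a/2) + A'_s f_y (d − d') = [2535235 × (650 − 89.13) + 299215 × (650 − 55)] × 10⁻⁶ = 1421.94 + 178.03 = 1599.97 kN·m.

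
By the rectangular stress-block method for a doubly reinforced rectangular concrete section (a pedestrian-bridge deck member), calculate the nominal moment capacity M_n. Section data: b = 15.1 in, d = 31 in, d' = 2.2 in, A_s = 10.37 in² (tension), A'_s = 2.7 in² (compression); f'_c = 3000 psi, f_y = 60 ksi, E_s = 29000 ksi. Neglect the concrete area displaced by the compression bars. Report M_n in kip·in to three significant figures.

M_n ≈ 16200 kip·in

Assume both steels yield.
a = (A_s − A'_s) f_y/(0.85 f'_c b) = (10.37 − 2.7) × 60/(0.85 × 3 × 15.1) = 11.952 in.
c = a/β₁ = 11.952/0.85 = 14.061 in; ε'_s = 0.003(c − d')/c = 0.0025 ≥ ε_y = 0.0021, so the compression steel yields.
M_n = (A_s − A'_s) f_y (d − a/2) + A'_s f_y (d − d') = 460.2 × (31 − 5.976) + 162 × (31 − 2.2) = 11516.0 + 4665.6 = 16181.6 kip·in.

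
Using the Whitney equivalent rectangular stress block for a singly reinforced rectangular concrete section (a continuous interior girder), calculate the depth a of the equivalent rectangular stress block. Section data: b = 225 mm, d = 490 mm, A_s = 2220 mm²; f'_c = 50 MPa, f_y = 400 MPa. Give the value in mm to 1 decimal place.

a ≈ 92.9 mm

T = A_s f_y = 2220 × 400 = 888000 N = 888 kN.
Setting C = 0.85 f'_c a b equal to T: a = 888000/(0.85 × 50 × 225) = 92.9 mm.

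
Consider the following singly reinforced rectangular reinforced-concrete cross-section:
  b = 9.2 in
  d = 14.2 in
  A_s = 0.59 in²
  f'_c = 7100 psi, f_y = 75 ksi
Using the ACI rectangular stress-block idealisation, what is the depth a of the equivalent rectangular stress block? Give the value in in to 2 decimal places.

T = A_s f_y = 0.59 × 75 = 44.25 kips.
a = T/(0.85 f'_c b) = 44.25/(0.85 × 7.1 × 9.2) = 0.80 in.

a ≈ 0.80 in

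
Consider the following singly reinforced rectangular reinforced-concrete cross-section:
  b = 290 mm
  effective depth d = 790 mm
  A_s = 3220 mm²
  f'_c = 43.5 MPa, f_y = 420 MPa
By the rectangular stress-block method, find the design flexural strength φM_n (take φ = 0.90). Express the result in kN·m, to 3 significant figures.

φM_n ≈ 885 kN·m

T = A_s f_y = 3220 × 420 = 1352400 N = 1352.4 kN.
From C = T: a = T/(0.85 f'_c b) = 1352400/(0.85 × 43.5 × 290) = 126.12 mm.
M_n = T(d − a/2) = 1352.4 kN × (790 − 63.06) mm = 983.11 kN·m.
φM_n = 0.90 × 983.11 = 884.80 kN·m.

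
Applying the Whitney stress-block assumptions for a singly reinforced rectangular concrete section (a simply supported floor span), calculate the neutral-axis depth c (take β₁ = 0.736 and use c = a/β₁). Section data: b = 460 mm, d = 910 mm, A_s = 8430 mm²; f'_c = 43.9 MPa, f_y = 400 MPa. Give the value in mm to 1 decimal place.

c ≈ 266.9 mm

T = A_s f_y = 8430 × 400 = 3372000 N = 3372 kN.
Setting C = 0.85 f'_c a b equal to T: a = 3372000/(0.85 × 43.9 × 460) = 196.447 mm.
With β₁ = 0.736, c = a/β₁ = 196.447/0.736 = 266.9 mm.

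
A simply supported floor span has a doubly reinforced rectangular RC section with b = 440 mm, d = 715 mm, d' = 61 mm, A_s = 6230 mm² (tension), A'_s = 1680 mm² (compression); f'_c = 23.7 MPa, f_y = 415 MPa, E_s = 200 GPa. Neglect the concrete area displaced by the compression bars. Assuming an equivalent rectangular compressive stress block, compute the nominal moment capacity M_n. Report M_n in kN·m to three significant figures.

Assume both tension and compression steel yield.
Net tension couple steel: A_s − A'_s = 4550 mm².
a = (A_s − A'_s) f_y / (0.85 f'_c b) = 1888250/(0.85 × 23.7 × 440) = 213.03 mm.
c = a/β₁ = 213.03/0.85 = 250.62 mm; ε'_s = 0.003(c − d')/c = 0.0023 ≥ f_y/E_s = 0.0021, so compression steel does yield.
M_n = (A_s − A'_s) f_y (d − a/2) + A'_s f_y (d − d') = [1888250 × (715 − 106.515) + 697200 × (715 − 61)] × 10⁻⁶ = 1148.97 + 455.97 = 1604.94 kN·m.

M_n ≈ 1600 kN·m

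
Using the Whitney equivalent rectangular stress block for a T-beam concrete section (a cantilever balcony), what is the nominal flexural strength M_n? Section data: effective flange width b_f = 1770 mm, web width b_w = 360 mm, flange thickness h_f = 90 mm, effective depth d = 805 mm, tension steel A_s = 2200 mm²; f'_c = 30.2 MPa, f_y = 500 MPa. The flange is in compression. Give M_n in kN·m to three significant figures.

Tension: T = A_s f_y = 2200 × 500 = 1100000 N.
Try a within the flange: a = T/(0.85 f'_c b_f) = 1100000/(0.85 × 30.2 × 1770) = 24.21 mm.
Since a = 24.21 ≤ h_f = 90 mm, the stress block lies entirely in the flange; analyse as a rectangular beam of width b_f.
M_n = T(d − a/2) = 1100000 × (805 − 12.105) = 872.18 × 10⁶ N·mm.
M_n = 872.18 kN·m.

M_n ≈ 872 kN·m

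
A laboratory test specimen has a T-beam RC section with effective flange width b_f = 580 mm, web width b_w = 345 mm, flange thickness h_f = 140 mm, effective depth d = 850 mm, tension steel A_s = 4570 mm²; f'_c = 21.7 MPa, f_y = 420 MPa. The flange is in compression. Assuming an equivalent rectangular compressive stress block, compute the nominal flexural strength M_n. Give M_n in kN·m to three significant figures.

M_n ≈ 1450 kN·m

Tension: T = A_s f_y = 4570 × 420 = 1919400 N.
Try a within the flange: a = T/(0.85 f'_c b_f) = 1919400/(0.85 × 21.7 × 580) = 179.42 mm.
a = 179.42 > h_f = 140 mm: the block extends into the web. Split into flange-overhang and web parts.
C_f = 0.85 f'_c (b_f − b_w) h_f = 0.85 × 21.7 × (580 − 345) × 140 = 606841 N.
Remaining web compression depth: a_w = (T − C_f)/(0.85 f'_c b_w) = (1919400 − 606841)/(0.85 × 21.7 × 345) = 206.26 mm.
M_n = C_f(d − h_f/2) + (T − C_f)(d − a_w/2) = 606841 × (850 − 70) + 1312559 × (850 − 103.13) = 473.34 + 980.31 = 1453.65 × 10⁶ N·mm.
M_n = 1453.65 kN·m.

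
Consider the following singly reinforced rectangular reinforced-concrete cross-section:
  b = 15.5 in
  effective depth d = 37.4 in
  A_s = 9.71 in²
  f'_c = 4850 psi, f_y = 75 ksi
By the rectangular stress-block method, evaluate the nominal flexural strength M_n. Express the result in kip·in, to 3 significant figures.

T = A_s f_y = 9.71 × 75 = 728.25 kips.
a = T/(0.85 f'_c b) = 728.25/(0.85 × 4.85 × 15.5) = 11.397 in.
M_n = T(d − a/2) = 728.25 × (37.4 − 5.6985) = 23086.6 kip·in.

M_n ≈ 23100 kip·in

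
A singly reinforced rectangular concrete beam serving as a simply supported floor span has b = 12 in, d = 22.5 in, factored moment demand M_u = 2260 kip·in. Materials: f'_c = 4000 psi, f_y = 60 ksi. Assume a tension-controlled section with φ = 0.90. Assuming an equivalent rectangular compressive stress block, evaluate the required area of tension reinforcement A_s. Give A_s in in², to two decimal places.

A_s ≈ 1.99 in²

M_n = M_u/φ = 2260/0.90 = 2511.11 kip·in.
From M_n = 0.85 f'_c a b (d − a/2):
a = d − √(d² − 2M_n/(0.85 f'_c b)) = 22.5 − √(22.5² − 2 × 2511.11/(0.85 × 4 × 12)) = 2.926 in.
A_s = 0.85 f'_c a b / f_y = 0.85 × 4 × 2.926 × 12 / 60 = 1.990 in².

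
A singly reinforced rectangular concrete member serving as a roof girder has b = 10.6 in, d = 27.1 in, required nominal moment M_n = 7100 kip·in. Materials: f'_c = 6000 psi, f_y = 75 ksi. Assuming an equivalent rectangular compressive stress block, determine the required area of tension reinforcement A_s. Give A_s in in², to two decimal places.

From M_n = 0.85 f'_c a b (d − a/2):
a = d − √(d² − 2M_n/(0.85 f'_c b)) = 27.1 − √(27.1² − 2 × 7100/(0.85 × 6 × 10.6)) = 5.380 in.
A_s = 0.85 f'_c a b / f_y = 0.85 × 6 × 5.380 × 10.6 / 75 = 3.878 in².

A_s ≈ 3.88 in²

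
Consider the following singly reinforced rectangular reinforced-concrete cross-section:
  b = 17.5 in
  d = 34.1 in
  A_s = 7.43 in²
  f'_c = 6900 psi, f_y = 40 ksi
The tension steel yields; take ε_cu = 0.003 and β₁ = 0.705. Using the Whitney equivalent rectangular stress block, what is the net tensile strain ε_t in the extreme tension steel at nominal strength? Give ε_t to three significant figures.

a = A_s f_y/(0.85 f'_c b) = 2.896 in.
β₁ = 0.705, so c = a/β₁ = 2.896/0.705 = 4.108 in.
From the linear strain diagram with ε_cu = 0.003: ε_t = 0.003 (d − c)/c = 0.003 × (34.1 − 4.108)/4.108 = 0.0219.
Since ε_t ≥ 0.005, the section is tension-controlled.

ε_t ≈ 0.0219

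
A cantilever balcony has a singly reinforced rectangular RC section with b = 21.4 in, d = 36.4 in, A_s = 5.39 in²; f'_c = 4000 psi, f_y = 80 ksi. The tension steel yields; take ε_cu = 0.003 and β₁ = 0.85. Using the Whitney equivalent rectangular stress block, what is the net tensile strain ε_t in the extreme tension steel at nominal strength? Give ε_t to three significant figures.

a = A_s f_y/(0.85 f'_c b) = 5.926 in.
β₁ = 0.85, so c = a/β₁ = 5.926/0.85 = 6.972 in.
From the linear strain diagram with ε_cu = 0.003: ε_t = 0.003 (d − c)/c = 0.003 × (36.4 − 6.972)/6.972 = 0.0127.
Since ε_t ≥ 0.005, the section is tension-controlled.

ε_t ≈ 0.0127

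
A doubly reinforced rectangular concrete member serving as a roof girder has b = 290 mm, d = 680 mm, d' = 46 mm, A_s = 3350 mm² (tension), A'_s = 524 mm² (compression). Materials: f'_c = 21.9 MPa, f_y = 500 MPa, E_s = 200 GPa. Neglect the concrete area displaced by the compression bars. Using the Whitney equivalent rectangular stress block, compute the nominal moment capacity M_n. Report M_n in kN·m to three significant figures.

Assume both tension and compression steel yield.
Net tension couple steel: A_s − A'_s = 2826 mm².
a = (A_s − A'_s) f_y / (0.85 f'_c b) = 1413000/(0.85 × 21.9 × 290) = 261.75 mm.
c = a/β₁ = 261.75/0.85 = 307.94 mm; ε'_s = 0.003(c − d')/c = 0.0026 ≥ f_y/E_s = 0.0025, so compression steel does yield.
M_n = (A_s − A'_s) f_y (d − a/2) + A'_s f_y (d − d') = [1413000 × (680 − 130.875) + 262000 × (680 − 46)] × 10⁻⁶ = 775.91 + 166.11 = 942.02 kN·m.

M_n ≈ 942 kN·m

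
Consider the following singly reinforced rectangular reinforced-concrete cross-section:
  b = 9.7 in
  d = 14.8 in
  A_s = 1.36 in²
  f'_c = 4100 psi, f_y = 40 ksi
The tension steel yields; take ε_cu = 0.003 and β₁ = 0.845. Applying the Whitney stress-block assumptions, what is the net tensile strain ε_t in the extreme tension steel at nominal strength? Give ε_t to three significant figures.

a = A_s f_y/(0.85 f'_c b) = 1.609 in.
β₁ = 0.845, so c = a/β₁ = 1.609/0.845 = 1.904 in.
From the linear strain diagram with ε_cu = 0.003: ε_t = 0.003 (d − c)/c = 0.003 × (14.8 − 1.904)/1.904 = 0.0203.
Since ε_t ≥ 0.005, the section is tension-controlled.

ε_t ≈ 0.0203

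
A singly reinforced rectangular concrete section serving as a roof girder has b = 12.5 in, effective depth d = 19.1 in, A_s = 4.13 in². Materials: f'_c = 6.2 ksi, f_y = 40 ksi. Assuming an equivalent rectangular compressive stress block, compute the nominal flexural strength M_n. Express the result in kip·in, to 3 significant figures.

M_n ≈ 2950 kip·in

T = A_s f_y = 4.13 × 40 = 165.2 kips.
a = T/(0.85 f'_c b) = 165.2/(0.85 × 6.2 × 12.5) = 2.508 in.
M_n = T(d − a/2) = 165.2 × (19.1 − 1.254) = 2948.2 kip·in.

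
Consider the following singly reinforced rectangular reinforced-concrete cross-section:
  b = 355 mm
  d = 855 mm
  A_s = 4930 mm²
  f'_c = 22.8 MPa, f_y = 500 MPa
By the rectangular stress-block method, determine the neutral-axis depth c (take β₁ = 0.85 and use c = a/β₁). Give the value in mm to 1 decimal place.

T = A_s f_y = 4930 × 500 = 2465000 N = 2465 kN.
Setting C = 0.85 f'_c a b equal to T: a = 2465000/(0.85 × 22.8 × 355) = 358.290 mm.
With β₁ = 0.85, c = a/β₁ = 358.290/0.85 = 421.5 mm.

c ≈ 421.5 mm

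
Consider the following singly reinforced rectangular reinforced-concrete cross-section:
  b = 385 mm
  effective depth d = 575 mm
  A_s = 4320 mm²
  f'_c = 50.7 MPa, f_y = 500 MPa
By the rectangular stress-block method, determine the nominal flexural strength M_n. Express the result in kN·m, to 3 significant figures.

M_n ≈ 1100 kN·m

T = A_s f_y = 4320 × 500 = 2160000 N = 2160 kN.
From C = T: a = T/(0.85 f'_c b) = 2160000/(0.85 × 50.7 × 385) = 130.19 mm.
M_n = T(d − a/2) = 2160 kN × (575 − 65.095) mm = 1101.39 kN·m.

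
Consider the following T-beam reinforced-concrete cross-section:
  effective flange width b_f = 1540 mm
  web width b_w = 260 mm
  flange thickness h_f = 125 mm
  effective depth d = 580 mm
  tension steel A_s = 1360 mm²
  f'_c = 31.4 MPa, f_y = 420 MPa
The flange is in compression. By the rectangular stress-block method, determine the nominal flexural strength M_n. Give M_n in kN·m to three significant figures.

M_n ≈ 327 kN·m

Tension: T = A_s f_y = 1360 × 420 = 571200 N.
Try a within the flange: a = T/(0.85 f'_c b_f) = 571200/(0.85 × 31.4 × 1540) = 13.90 mm.
Since a = 13.90 ≤ h_f = 125 mm, the stress block lies entirely in the flange; analyse as a rectangular beam of width b_f.
M_n = T(d − a/2) = 571200 × (580 − 6.95) = 327.33 × 10⁶ N·mm.
M_n = 327.33 kN·m.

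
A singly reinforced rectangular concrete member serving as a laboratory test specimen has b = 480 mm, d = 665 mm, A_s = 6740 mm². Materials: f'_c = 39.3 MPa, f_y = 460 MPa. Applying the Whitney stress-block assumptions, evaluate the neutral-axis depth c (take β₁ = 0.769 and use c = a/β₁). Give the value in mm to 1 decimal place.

c ≈ 251.4 mm

T = A_s f_y = 6740 × 460 = 3100400 N = 3100.4 kN.
Setting C = 0.85 f'_c a b equal to T: a = 3100400/(0.85 × 39.3 × 480) = 193.359 mm.
With β₁ = 0.769, c = a/β₁ = 193.359/0.769 = 251.4 mm.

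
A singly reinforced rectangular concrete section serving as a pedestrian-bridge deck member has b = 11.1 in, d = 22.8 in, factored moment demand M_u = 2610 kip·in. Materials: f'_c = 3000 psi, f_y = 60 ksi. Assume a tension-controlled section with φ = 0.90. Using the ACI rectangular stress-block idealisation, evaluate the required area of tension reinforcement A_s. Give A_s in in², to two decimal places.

M_n = M_u/φ = 2610/0.90 = 2900 kip·in.
From M_n = 0.85 f'_c a b (d − a/2):
a = d − √(d² − 2M_n/(0.85 f'_c b)) = 22.8 − √(22.8² − 2 × 2900/(0.85 × 3 × 11.1)) = 5.054 in.
A_s = 0.85 f'_c a b / f_y = 0.85 × 3 × 5.054 × 11.1 / 60 = 2.384 in².

A_s ≈ 2.38 in²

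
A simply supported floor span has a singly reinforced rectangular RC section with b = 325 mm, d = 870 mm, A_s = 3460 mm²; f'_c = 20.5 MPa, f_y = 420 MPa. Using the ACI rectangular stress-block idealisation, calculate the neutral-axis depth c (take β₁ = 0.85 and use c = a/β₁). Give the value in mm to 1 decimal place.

T = A_s f_y = 3460 × 420 = 1453200 N = 1453.2 kN.
Setting C = 0.85 f'_c a b equal to T: a = 1453200/(0.85 × 20.5 × 325) = 256.607 mm.
With β₁ = 0.85, c = a/β₁ = 256.607/0.85 = 301.9 mm.

c ≈ 301.9 mm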